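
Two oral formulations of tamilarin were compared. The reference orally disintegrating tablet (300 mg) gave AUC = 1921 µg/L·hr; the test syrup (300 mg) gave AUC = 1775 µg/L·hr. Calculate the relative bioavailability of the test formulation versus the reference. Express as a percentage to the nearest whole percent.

F_rel = 92%

F_rel = (AUC_test/D_test) / (AUC_ref/D_ref)
      = (1775/300) / (1921/300)
      = 5.91667 / 6.40333 = 0.9240 = 92.40%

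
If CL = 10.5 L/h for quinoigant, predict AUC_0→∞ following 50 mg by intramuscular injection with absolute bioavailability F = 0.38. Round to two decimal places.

AUC_0→∞ = F × Dose / CL
        = 0.38 × 50 / 10.5 = 1.80952 mg/L·h

AUC = 1.81 mg/L·h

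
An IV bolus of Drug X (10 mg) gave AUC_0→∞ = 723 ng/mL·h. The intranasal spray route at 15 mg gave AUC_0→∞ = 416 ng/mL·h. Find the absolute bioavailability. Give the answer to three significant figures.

F = 0.384

F = (AUC_ev / D_ev) / (AUC_iv / D_iv)
  = (416/15) / (723/10)
  = 27.7333 / 72.3 = 0.3836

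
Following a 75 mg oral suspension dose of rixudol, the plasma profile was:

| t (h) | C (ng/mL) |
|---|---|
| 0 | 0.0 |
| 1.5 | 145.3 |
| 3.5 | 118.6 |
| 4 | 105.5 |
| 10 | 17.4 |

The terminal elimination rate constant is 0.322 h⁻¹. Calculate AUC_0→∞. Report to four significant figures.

AUC = 851.6 ng/mL·h

Trapezoidal AUC_0→10:
  [0→1.5]: (0.0+145.3)/2 × 1.5 = 108.975
  [1.5→3.5]: (145.3+118.6)/2 × 2 = 263.9
  [3.5→4]: (118.6+105.5)/2 × 0.5 = 56.025
  [4→10]: (105.5+17.4)/2 × 6 = 368.7
  Sum = 797.6 ng/mL·h
Extrapolated tail: C_last / k_e = 17.4 / 0.322 = 54.037
AUC_0→∞ = 797.6 + 54.037 = 851.637 ng/mL·h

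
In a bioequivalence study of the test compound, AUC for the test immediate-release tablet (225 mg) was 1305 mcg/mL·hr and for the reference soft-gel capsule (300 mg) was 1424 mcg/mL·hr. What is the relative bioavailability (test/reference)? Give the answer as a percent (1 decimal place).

F_rel = (AUC_test/D_test) / (AUC_ref/D_ref)
      = (1305/225) / (1424/300)
      = 5.8 / 4.74667 = 1.2219 = 122.19%

F_rel = 122.2%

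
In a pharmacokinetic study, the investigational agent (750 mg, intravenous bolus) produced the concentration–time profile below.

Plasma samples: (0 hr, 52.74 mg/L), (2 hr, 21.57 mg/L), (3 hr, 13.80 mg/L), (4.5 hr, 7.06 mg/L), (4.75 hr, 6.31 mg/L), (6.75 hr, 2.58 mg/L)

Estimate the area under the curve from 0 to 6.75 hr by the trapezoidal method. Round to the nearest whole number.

Trapezoidal AUC_0→6.75:
  [0→2]: (52.74+21.57)/2 × 2 = 74.31
  [2→3]: (21.57+13.80)/2 × 1 = 17.685
  [3→4.5]: (13.80+7.06)/2 × 1.5 = 15.645
  [4.5→4.75]: (7.06+6.31)/2 × 0.25 = 1.67125
  [4.75→6.75]: (6.31+2.58)/2 × 2 = 8.89
  Sum = 118.20125 mg/L·hr

AUC = 118 mg/L·hr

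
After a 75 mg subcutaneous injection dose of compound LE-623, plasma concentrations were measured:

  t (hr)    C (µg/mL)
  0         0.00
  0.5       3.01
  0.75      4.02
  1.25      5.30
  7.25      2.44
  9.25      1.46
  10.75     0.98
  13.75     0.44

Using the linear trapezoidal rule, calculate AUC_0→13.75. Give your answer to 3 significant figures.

AUC = 35.0 µg/mL·hr

Trapezoidal AUC_0→13.75:
  [0→0.5]: (0.00+3.01)/2 × 0.5 = 0.7525
  [0.5→0.75]: (3.01+4.02)/2 × 0.25 = 0.87875
  [0.75→1.25]: (4.02+5.30)/2 × 0.5 = 2.33
  [1.25→7.25]: (5.30+2.44)/2 × 6 = 23.22
  [7.25→9.25]: (2.44+1.46)/2 × 2 = 3.9
  [9.25→10.75]: (1.46+0.98)/2 × 1.5 = 1.83
  [10.75→13.75]: (0.98+0.44)/2 × 3 = 2.13
  Sum = 35.04125 µg/mL·hr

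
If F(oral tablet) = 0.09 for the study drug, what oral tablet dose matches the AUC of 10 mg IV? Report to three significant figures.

For equal systemic exposure: F × D_ev = D_iv
D_ev = D_iv / F = 10 / 0.09 = 111.111 mg

D_oral = 111 mg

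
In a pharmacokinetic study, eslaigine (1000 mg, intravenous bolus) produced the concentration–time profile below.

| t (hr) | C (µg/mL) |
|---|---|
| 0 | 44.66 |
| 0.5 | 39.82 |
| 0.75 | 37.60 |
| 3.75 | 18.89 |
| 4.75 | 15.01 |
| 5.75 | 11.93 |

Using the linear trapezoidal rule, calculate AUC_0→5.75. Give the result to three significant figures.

AUC = 146 µg/mL·hr

Trapezoidal AUC_0→5.75:
  [0→0.5]: (44.66+39.82)/2 × 0.5 = 21.12
  [0.5→0.75]: (39.82+37.60)/2 × 0.25 = 9.6775
  [0.75→3.75]: (37.60+18.89)/2 × 3 = 84.735
  [3.75→4.75]: (18.89+15.01)/2 × 1 = 16.95
  [4.75→5.75]: (15.01+11.93)/2 × 1 = 13.47
  Sum = 145.9525 µg/mL·hr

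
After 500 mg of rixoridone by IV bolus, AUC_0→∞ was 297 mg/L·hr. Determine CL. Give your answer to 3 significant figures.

CL = 1.68 L/hr

CL = Dose_iv / AUC_0→∞
   = 500 / 297 = 1.6835 L/hr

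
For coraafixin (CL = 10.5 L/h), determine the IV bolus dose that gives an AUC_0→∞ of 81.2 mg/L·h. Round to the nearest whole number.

Dose = 853 mg

Dose_iv = CL × AUC_0→∞
     = 10.5 × 81.2 = 852.6 mg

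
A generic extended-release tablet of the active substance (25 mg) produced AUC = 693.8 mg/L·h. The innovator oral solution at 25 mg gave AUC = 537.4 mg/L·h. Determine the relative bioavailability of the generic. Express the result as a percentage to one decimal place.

F_rel = (AUC_test/D_test) / (AUC_ref/D_ref)
      = (693.8/25) / (537.4/25)
      = 27.752 / 21.496 = 1.2910 = 129.10%

F_rel = 129.1%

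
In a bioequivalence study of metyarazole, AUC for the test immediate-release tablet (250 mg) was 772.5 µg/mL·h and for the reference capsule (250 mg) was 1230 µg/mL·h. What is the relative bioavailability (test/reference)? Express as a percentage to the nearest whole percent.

F_rel = 63%

F_rel = (AUC_test/D_test) / (AUC_ref/D_ref)
      = (772.5/250) / (1230/250)
      = 3.09 / 4.92 = 0.6280 = 62.80%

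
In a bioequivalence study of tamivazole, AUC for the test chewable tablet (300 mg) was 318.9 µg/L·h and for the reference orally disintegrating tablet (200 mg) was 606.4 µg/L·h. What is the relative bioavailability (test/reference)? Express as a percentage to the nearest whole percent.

F_rel = 35%

F_rel = (AUC_test/D_test) / (AUC_ref/D_ref)
      = (318.9/300) / (606.4/200)
      = 1.063 / 3.032 = 0.3506 = 35.06%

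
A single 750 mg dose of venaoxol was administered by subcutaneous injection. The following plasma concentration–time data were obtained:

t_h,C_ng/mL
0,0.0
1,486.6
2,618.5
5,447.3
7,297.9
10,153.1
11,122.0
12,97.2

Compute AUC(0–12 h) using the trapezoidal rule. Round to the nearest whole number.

AUC = 4063 ng/mL·h

Trapezoidal AUC_0→12:
  [0→1]: (0.0+486.6)/2 × 1 = 243.3
  [1→2]: (486.6+618.5)/2 × 1 = 552.55
  [2→5]: (618.5+447.3)/2 × 3 = 1598.7
  [5→7]: (447.3+297.9)/2 × 2 = 745.2
  [7→10]: (297.9+153.1)/2 × 3 = 676.5
  [10→11]: (153.1+122.0)/2 × 1 = 137.55
  [11→12]: (122.0+97.2)/2 × 1 = 109.6
  Sum = 4063.4 ng/mL·h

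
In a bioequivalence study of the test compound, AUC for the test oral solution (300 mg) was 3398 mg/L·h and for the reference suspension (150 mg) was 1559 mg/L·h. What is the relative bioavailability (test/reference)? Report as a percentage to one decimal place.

F_rel = (AUC_test/D_test) / (AUC_ref/D_ref)
      = (3398/300) / (1559/150)
      = 11.3267 / 10.3933 = 1.0898 = 108.98%

F_rel = 109.0%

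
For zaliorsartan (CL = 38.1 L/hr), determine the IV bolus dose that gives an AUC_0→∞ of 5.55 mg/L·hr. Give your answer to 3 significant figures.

Dose_iv = CL × AUC_0→∞
     = 38.1 × 5.55 = 211.455 mg

Dose = 211 mg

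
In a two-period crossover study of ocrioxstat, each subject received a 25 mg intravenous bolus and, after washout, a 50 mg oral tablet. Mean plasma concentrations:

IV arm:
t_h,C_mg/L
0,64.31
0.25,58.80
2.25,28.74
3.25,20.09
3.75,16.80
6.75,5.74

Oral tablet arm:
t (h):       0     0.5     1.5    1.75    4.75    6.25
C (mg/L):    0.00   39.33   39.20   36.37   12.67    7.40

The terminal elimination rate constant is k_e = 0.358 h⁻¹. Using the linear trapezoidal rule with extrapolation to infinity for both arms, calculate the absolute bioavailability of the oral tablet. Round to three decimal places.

F = 0.450

Trapezoidal AUC_0→6.75 (IV):
  [0→0.25]: (64.31+58.80)/2 × 0.25 = 15.38875
  [0.25→2.25]: (58.80+28.74)/2 × 2 = 87.54
  [2.25→3.25]: (28.74+20.09)/2 × 1 = 24.415
  [3.25→3.75]: (20.09+16.80)/2 × 0.5 = 9.2225
  [3.75→6.75]: (16.80+5.74)/2 × 3 = 33.81
  Sum = 170.37625 mg/L·h
IV tail: 5.74/0.358 = 16.034; AUC_iv,0→∞ = 170.37625 + 16.034 = 186.41025 mg/L·h
Trapezoidal AUC_0→6.25 (oral tablet):
  [0→0.5]: (0.00+39.33)/2 × 0.5 = 9.8325
  [0.5→1.5]: (39.33+39.20)/2 × 1 = 39.265
  [1.5→1.75]: (39.20+36.37)/2 × 0.25 = 9.44625
  [1.75→4.75]: (36.37+12.67)/2 × 3 = 73.56
  [4.75→6.25]: (12.67+7.40)/2 × 1.5 = 15.0525
  Sum = 147.15625 mg/L·h
oral tablet tail: 7.40/0.358 = 20.670; AUC_ev,0→∞ = 147.15625 + 20.670 = 167.82625 mg/L·h
F = (AUC_ev/D_ev)/(AUC_iv/D_iv) = (167.82625/50)/(186.41025/25) = 3.356525/7.45641 = 0.4502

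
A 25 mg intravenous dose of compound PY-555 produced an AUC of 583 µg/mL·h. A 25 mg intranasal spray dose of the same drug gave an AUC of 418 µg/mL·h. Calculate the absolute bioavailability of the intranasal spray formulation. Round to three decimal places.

F = 0.717

F = (AUC_ev / D_ev) / (AUC_iv / D_iv)
  = (418/25) / (583/25)
  = 16.72 / 23.32 = 0.7170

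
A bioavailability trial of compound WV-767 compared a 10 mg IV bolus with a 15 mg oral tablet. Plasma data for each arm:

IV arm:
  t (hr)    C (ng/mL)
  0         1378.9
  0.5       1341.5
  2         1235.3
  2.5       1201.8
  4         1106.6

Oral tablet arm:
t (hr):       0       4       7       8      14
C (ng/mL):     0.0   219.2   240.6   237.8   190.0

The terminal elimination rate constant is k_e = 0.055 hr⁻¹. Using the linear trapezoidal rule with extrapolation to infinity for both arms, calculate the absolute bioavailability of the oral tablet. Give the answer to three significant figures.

Trapezoidal AUC_0→4 (IV):
  [0→0.5]: (1378.9+1341.5)/2 × 0.5 = 680.1
  [0.5→2]: (1341.5+1235.3)/2 × 1.5 = 1932.6
  [2→2.5]: (1235.3+1201.8)/2 × 0.5 = 609.275
  [2.5→4]: (1201.8+1106.6)/2 × 1.5 = 1731.3
  Sum = 4953.275 ng/mL·hr
IV tail: 1106.6/0.055 = 20120.000; AUC_iv,0→∞ = 4953.275 + 20120.000 = 25073.275 ng/mL·hr
Trapezoidal AUC_0→14 (oral tablet):
  [0→4]: (0.0+219.2)/2 × 4 = 438.4
  [4→7]: (219.2+240.6)/2 × 3 = 689.7
  [7→8]: (240.6+237.8)/2 × 1 = 239.2
  [8→14]: (237.8+190.0)/2 × 6 = 1283.4
  Sum = 2650.7 ng/mL·hr
oral tablet tail: 190.0/0.055 = 3454.545; AUC_ev,0→∞ = 2650.7 + 3454.545 = 6105.245 ng/mL·hr
F = (AUC_ev/D_ev)/(AUC_iv/D_iv) = (6105.245/15)/(25073.275/10) = 407.016/2507.3275 = 0.1623

F = 0.162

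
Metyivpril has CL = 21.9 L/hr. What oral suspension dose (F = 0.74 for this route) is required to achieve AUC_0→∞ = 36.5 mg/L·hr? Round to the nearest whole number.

Dose = CL × AUC_0→∞ / F
     = 21.9 × 36.5 / 0.74 = 1080.2 mg

Dose = 1080 mg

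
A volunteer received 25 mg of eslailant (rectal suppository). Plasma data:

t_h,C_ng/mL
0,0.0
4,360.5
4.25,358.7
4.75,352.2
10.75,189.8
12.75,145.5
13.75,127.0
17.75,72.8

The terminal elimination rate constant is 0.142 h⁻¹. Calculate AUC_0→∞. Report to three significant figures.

AUC = 4000 ng/mL·h

Trapezoidal AUC_0→17.75:
  [0→4]: (0.0+360.5)/2 × 4 = 721.0
  [4→4.25]: (360.5+358.7)/2 × 0.25 = 89.9
  [4.25→4.75]: (358.7+352.2)/2 × 0.5 = 177.725
  [4.75→10.75]: (352.2+189.8)/2 × 6 = 1626.0
  [10.75→12.75]: (189.8+145.5)/2 × 2 = 335.3
  [12.75→13.75]: (145.5+127.0)/2 × 1 = 136.25
  [13.75→17.75]: (127.0+72.8)/2 × 4 = 399.6
  Sum = 3485.775 ng/mL·h
Extrapolated tail: C_last / k_e = 72.8 / 0.142 = 512.676
AUC_0→∞ = 3485.775 + 512.676 = 3998.451 ng/mL·h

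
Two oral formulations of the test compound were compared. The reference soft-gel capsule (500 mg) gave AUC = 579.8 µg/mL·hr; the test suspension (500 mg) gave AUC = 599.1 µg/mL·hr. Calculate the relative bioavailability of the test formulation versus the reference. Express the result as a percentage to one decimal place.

F_rel = 103.3%

F_rel = (AUC_test/D_test) / (AUC_ref/D_ref)
      = (599.1/500) / (579.8/500)
      = 1.1982 / 1.1596 = 1.0333 = 103.33%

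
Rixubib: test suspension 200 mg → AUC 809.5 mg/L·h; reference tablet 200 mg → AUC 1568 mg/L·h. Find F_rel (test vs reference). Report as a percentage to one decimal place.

F_rel = (AUC_test/D_test) / (AUC_ref/D_ref)
      = (809.5/200) / (1568/200)
      = 4.0475 / 7.84 = 0.5163 = 51.63%

F_rel = 51.6%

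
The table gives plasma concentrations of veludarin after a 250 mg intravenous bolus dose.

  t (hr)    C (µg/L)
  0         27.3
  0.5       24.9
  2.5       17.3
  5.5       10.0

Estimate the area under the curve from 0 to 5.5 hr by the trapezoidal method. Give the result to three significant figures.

AUC = 96.2 µg/L·hr

Trapezoidal AUC_0→5.5:
  [0→0.5]: (27.3+24.9)/2 × 0.5 = 13.05
  [0.5→2.5]: (24.9+17.3)/2 × 2 = 42.2
  [2.5→5.5]: (17.3+10.0)/2 × 3 = 40.95
  Sum = 96.2 µg/L·hr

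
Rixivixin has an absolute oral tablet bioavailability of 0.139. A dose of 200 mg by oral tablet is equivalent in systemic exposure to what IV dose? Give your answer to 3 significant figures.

D_iv = 27.8 mg

Systemic exposure from an extravascular dose = F × D_ev, so the equivalent IV dose is F × D_ev.
D_iv = F × D_ev = 0.139 × 200 = 27.8 mg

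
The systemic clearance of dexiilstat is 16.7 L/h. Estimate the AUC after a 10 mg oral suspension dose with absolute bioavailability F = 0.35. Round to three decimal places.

AUC_0→∞ = F × Dose / CL
        = 0.35 × 10 / 16.7 = 0.209581 mg/L·h

AUC = 0.210 mg/L·h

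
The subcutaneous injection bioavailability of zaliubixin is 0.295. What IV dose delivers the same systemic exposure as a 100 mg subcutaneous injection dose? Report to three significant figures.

Systemic exposure from an extravascular dose = F × D_ev, so the equivalent IV dose is F × D_ev.
D_iv = F × D_ev = 0.295 × 100 = 29.5 mg

D_iv = 29.5 mg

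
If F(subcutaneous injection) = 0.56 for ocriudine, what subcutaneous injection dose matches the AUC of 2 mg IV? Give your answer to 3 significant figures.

For equal systemic exposure: F × D_ev = D_iv
D_ev = D_iv / F = 2 / 0.56 = 3.57143 mg

D_subcutaneous = 3.57 mg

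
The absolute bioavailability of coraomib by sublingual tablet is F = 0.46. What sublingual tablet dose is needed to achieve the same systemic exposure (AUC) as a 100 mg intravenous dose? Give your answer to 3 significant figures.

D_sublingual = 217 mg

For equal systemic exposure: F × D_ev = D_iv
D_ev = D_iv / F = 100 / 0.46 = 217.391 mg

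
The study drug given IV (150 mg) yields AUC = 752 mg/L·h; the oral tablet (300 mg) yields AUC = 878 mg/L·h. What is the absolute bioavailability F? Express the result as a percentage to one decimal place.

F = (AUC_ev / D_ev) / (AUC_iv / D_iv)
  = (878/300) / (752/150)
  = 2.92667 / 5.01333 = 0.5838
  = 58.38%

F = 58.4%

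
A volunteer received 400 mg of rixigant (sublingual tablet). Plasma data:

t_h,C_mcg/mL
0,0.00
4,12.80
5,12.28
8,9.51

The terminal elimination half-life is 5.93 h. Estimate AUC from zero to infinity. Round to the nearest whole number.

Trapezoidal AUC_0→8:
  [0→4]: (0.00+12.80)/2 × 4 = 25.6
  [4→5]: (12.80+12.28)/2 × 1 = 12.54
  [5→8]: (12.28+9.51)/2 × 3 = 32.685
  Sum = 70.825 mcg/mL·h
k_e = ln2 / t½ = 0.693147 / 5.93 = 0.1169 h^-1
Extrapolated tail: C_last / k_e = 9.51 / 0.1169 = 81.352
AUC_0→∞ = 70.825 + 81.352 = 152.177 mcg/mL·h

AUC = 152 mcg/mL·h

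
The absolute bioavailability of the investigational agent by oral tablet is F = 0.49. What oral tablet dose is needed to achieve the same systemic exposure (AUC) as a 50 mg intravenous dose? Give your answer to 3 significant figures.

For equal systemic exposure: F × D_ev = D_iv
D_ev = D_iv / F = 50 / 0.49 = 102.041 mg

D_oral = 102 mg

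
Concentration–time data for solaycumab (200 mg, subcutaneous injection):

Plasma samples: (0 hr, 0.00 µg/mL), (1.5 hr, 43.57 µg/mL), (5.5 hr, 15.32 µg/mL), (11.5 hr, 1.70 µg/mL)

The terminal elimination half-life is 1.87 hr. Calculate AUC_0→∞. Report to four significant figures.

Trapezoidal AUC_0→11.5:
  [0→1.5]: (0.00+43.57)/2 × 1.5 = 32.6775
  [1.5→5.5]: (43.57+15.32)/2 × 4 = 117.78
  [5.5→11.5]: (15.32+1.70)/2 × 6 = 51.06
  Sum = 201.5175 µg/mL·hr
k_e = ln2 / t½ = 0.693147 / 1.87 = 0.3707 hr^-1
Extrapolated tail: C_last / k_e = 1.70 / 0.3707 = 4.586
AUC_0→∞ = 201.5175 + 4.586 = 206.1035 µg/mL·hr

AUC = 206.1 µg/mL·hr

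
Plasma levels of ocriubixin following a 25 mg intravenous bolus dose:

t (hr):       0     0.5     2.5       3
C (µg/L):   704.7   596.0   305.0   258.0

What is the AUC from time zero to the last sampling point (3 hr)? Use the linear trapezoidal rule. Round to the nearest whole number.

AUC = 1367 µg/L·hr

Trapezoidal AUC_0→3:
  [0→0.5]: (704.7+596.0)/2 × 0.5 = 325.175
  [0.5→2.5]: (596.0+305.0)/2 × 2 = 901.0
  [2.5→3]: (305.0+258.0)/2 × 0.5 = 140.75
  Sum = 1366.925 µg/L·hr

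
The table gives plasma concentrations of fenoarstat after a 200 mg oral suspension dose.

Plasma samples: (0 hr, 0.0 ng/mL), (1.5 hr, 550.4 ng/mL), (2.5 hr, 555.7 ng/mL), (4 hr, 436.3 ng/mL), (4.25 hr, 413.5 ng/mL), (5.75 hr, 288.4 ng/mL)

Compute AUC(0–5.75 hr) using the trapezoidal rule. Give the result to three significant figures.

Trapezoidal AUC_0→5.75:
  [0→1.5]: (0.0+550.4)/2 × 1.5 = 412.8
  [1.5→2.5]: (550.4+555.7)/2 × 1 = 553.05
  [2.5→4]: (555.7+436.3)/2 × 1.5 = 744.0
  [4→4.25]: (436.3+413.5)/2 × 0.25 = 106.225
  [4.25→5.75]: (413.5+288.4)/2 × 1.5 = 526.425
  Sum = 2342.5 ng/mL·hr

AUC = 2340 ng/mL·hr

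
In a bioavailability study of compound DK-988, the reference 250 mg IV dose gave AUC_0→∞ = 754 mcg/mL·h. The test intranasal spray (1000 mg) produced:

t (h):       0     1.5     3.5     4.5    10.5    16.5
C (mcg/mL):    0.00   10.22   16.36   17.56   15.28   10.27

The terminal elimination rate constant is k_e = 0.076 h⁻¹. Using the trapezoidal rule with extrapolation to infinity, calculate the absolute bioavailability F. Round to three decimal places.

Trapezoidal AUC_0→16.5 (intranasal spray):
  [0→1.5]: (0.00+10.22)/2 × 1.5 = 7.665
  [1.5→3.5]: (10.22+16.36)/2 × 2 = 26.58
  [3.5→4.5]: (16.36+17.56)/2 × 1 = 16.96
  [4.5→10.5]: (17.56+15.28)/2 × 6 = 98.52
  [10.5→16.5]: (15.28+10.27)/2 × 6 = 76.65
  Sum = 226.375 mcg/mL·h
Tail: C_last/k_e = 10.27/0.076 = 135.132
AUC_0→∞ (intranasal spray) = 226.375 + 135.132 = 361.507 mcg/mL·h
F = (AUC_ev/D_ev)/(AUC_iv/D_iv) = (361.507/1000)/(754/250) = 0.361507/3.016 = 0.1199

F = 0.120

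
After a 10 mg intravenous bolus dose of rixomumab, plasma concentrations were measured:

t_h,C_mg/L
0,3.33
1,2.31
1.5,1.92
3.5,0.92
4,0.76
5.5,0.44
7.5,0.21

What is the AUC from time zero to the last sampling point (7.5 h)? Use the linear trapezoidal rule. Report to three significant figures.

AUC = 8.69 mg/L·h

Trapezoidal AUC_0→7.5:
  [0→1]: (3.33+2.31)/2 × 1 = 2.82
  [1→1.5]: (2.31+1.92)/2 × 0.5 = 1.0575
  [1.5→3.5]: (1.92+0.92)/2 × 2 = 2.84
  [3.5→4]: (0.92+0.76)/2 × 0.5 = 0.42
  [4→5.5]: (0.76+0.44)/2 × 1.5 = 0.9
  [5.5→7.5]: (0.44+0.21)/2 × 2 = 0.65
  Sum = 8.6875 mg/L·h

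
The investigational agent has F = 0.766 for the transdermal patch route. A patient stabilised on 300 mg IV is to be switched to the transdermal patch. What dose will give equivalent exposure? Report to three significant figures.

D_transdermal = 392 mg

For equal systemic exposure: F × D_ev = D_iv
D_ev = D_iv / F = 300 / 0.766 = 391.645 mg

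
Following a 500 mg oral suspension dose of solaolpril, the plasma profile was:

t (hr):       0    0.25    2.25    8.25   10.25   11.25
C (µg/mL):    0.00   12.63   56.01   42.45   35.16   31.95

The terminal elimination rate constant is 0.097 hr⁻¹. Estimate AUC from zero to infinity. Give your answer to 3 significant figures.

AUC = 806 µg/mL·hr

Trapezoidal AUC_0→11.25:
  [0→0.25]: (0.00+12.63)/2 × 0.25 = 1.57875
  [0.25→2.25]: (12.63+56.01)/2 × 2 = 68.64
  [2.25→8.25]: (56.01+42.45)/2 × 6 = 295.38
  [8.25→10.25]: (42.45+35.16)/2 × 2 = 77.61
  [10.25→11.25]: (35.16+31.95)/2 × 1 = 33.555
  Sum = 476.76375 µg/mL·hr
Extrapolated tail: C_last / k_e = 31.95 / 0.097 = 329.381
AUC_0→∞ = 476.76375 + 329.381 = 806.14475 µg/mL·hr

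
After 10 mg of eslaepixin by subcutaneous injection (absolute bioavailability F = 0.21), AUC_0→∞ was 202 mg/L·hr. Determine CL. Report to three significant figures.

CL = F × Dose / AUC_0→∞
   = 0.21 × 10 / 202 = 0.010396 L/hr

CL = 0.0104 L/hr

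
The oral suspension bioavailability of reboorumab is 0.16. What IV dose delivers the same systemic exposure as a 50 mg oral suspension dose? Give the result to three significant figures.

Systemic exposure from an extravascular dose = F × D_ev, so the equivalent IV dose is F × D_ev.
D_iv = F × D_ev = 0.16 × 50 = 8 mg

D_iv = 8.00 mg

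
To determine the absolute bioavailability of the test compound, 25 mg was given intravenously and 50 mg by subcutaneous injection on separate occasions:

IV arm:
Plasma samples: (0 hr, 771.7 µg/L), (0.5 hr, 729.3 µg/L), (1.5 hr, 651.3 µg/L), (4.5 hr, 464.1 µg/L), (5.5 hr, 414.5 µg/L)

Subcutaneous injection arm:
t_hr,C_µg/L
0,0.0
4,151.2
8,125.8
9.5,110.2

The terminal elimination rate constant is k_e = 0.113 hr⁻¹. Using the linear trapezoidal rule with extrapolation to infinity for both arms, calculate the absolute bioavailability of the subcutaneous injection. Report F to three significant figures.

Trapezoidal AUC_0→5.5 (IV):
  [0→0.5]: (771.7+729.3)/2 × 0.5 = 375.25
  [0.5→1.5]: (729.3+651.3)/2 × 1 = 690.3
  [1.5→4.5]: (651.3+464.1)/2 × 3 = 1673.1
  [4.5→5.5]: (464.1+414.5)/2 × 1 = 439.3
  Sum = 3177.95 µg/L·hr
IV tail: 414.5/0.113 = 3668.142; AUC_iv,0→∞ = 3177.95 + 3668.142 = 6846.092 µg/L·hr
Trapezoidal AUC_0→9.5 (subcutaneous injection):
  [0→4]: (0.0+151.2)/2 × 4 = 302.4
  [4→8]: (151.2+125.8)/2 × 4 = 554.0
  [8→9.5]: (125.8+110.2)/2 × 1.5 = 177.0
  Sum = 1033.4 µg/L·hr
subcutaneous injection tail: 110.2/0.113 = 975.221; AUC_ev,0→∞ = 1033.4 + 975.221 = 2008.621 µg/L·hr
F = (AUC_ev/D_ev)/(AUC_iv/D_iv) = (2008.621/50)/(6846.092/25) = 40.17242/273.84368 = 0.1467

F = 0.147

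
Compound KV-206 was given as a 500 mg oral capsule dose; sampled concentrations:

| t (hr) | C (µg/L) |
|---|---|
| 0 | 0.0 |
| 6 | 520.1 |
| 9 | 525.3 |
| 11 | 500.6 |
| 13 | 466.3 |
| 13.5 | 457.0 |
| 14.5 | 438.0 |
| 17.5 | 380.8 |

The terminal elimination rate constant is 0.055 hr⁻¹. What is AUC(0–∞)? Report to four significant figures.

Trapezoidal AUC_0→17.5:
  [0→6]: (0.0+520.1)/2 × 6 = 1560.3
  [6→9]: (520.1+525.3)/2 × 3 = 1568.1
  [9→11]: (525.3+500.6)/2 × 2 = 1025.9
  [11→13]: (500.6+466.3)/2 × 2 = 966.9
  [13→13.5]: (466.3+457.0)/2 × 0.5 = 230.825
  [13.5→14.5]: (457.0+438.0)/2 × 1 = 447.5
  [14.5→17.5]: (438.0+380.8)/2 × 3 = 1228.2
  Sum = 7027.725 µg/L·hr
Extrapolated tail: C_last / k_e = 380.8 / 0.055 = 6923.636
AUC_0→∞ = 7027.725 + 6923.636 = 13951.361 µg/L·hr

AUC = 13950 µg/L·hr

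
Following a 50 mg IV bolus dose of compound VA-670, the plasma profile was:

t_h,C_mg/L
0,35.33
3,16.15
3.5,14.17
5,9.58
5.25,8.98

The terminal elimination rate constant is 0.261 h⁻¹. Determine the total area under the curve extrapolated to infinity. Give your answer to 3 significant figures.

AUC = 139 mg/L·h

Trapezoidal AUC_0→5.25:
  [0→3]: (35.33+16.15)/2 × 3 = 77.22
  [3→3.5]: (16.15+14.17)/2 × 0.5 = 7.58
  [3.5→5]: (14.17+9.58)/2 × 1.5 = 17.8125
  [5→5.25]: (9.58+8.98)/2 × 0.25 = 2.32
  Sum = 104.9325 mg/L·h
Extrapolated tail: C_last / k_e = 8.98 / 0.261 = 34.406
AUC_0→∞ = 104.9325 + 34.406 = 139.3385 mg/L·h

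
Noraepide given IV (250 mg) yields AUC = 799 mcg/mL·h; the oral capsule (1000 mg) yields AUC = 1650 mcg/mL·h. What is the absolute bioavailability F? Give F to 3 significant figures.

F = (AUC_ev / D_ev) / (AUC_iv / D_iv)
  = (1650/1000) / (799/250)
  = 1.65 / 3.196 = 0.5163

F = 0.516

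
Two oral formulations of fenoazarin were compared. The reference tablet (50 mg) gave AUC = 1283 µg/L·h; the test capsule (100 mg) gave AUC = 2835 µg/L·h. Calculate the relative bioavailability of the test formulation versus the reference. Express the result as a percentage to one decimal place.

F_rel = 110.5%

F_rel = (AUC_test/D_test) / (AUC_ref/D_ref)
      = (2835/100) / (1283/50)
      = 28.35 / 25.66 = 1.1048 = 110.48%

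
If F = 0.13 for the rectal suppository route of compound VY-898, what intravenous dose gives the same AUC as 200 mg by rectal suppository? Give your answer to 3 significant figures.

D_iv = 26.0 mg

Systemic exposure from an extravascular dose = F × D_ev, so the equivalent IV dose is F × D_ev.
D_iv = F × D_ev = 0.13 × 200 = 26 mg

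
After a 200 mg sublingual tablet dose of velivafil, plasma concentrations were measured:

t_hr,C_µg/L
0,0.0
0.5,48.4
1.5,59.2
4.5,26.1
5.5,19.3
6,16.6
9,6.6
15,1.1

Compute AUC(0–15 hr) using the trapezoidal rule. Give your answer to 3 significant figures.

AUC = 283 µg/L·hr

Trapezoidal AUC_0→15:
  [0→0.5]: (0.0+48.4)/2 × 0.5 = 12.1
  [0.5→1.5]: (48.4+59.2)/2 × 1 = 53.8
  [1.5→4.5]: (59.2+26.1)/2 × 3 = 127.95
  [4.5→5.5]: (26.1+19.3)/2 × 1 = 22.7
  [5.5→6]: (19.3+16.6)/2 × 0.5 = 8.975
  [6→9]: (16.6+6.6)/2 × 3 = 34.8
  [9→15]: (6.6+1.1)/2 × 6 = 23.1
  Sum = 283.425 µg/L·hr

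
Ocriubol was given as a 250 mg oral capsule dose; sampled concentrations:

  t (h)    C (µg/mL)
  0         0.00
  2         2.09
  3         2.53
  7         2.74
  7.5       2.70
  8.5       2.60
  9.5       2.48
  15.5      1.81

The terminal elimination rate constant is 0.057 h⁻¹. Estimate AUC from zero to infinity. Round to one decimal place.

Trapezoidal AUC_0→15.5:
  [0→2]: (0.00+2.09)/2 × 2 = 2.09
  [2→3]: (2.09+2.53)/2 × 1 = 2.31
  [3→7]: (2.53+2.74)/2 × 4 = 10.54
  [7→7.5]: (2.74+2.70)/2 × 0.5 = 1.36
  [7.5→8.5]: (2.70+2.60)/2 × 1 = 2.65
  [8.5→9.5]: (2.60+2.48)/2 × 1 = 2.54
  [9.5→15.5]: (2.48+1.81)/2 × 6 = 12.87
  Sum = 34.36 µg/mL·h
Extrapolated tail: C_last / k_e = 1.81 / 0.057 = 31.754
AUC_0→∞ = 34.36 + 31.754 = 66.114 µg/mL·h

AUC = 66.1 µg/mL·h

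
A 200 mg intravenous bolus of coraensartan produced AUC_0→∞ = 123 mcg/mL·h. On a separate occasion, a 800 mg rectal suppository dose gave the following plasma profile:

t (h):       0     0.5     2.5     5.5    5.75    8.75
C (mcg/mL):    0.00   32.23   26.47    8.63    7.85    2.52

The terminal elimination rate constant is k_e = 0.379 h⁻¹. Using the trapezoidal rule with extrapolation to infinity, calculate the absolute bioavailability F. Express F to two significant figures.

F = 0.29

Trapezoidal AUC_0→8.75 (rectal suppository):
  [0→0.5]: (0.00+32.23)/2 × 0.5 = 8.0575
  [0.5→2.5]: (32.23+26.47)/2 × 2 = 58.7
  [2.5→5.5]: (26.47+8.63)/2 × 3 = 52.65
  [5.5→5.75]: (8.63+7.85)/2 × 0.25 = 2.06
  [5.75→8.75]: (7.85+2.52)/2 × 3 = 15.555
  Sum = 137.0225 mcg/mL·h
Tail: C_last/k_e = 2.52/0.379 = 6.649
AUC_0→∞ (rectal suppository) = 137.0225 + 6.649 = 143.6715 mcg/mL·h
F = (AUC_ev/D_ev)/(AUC_iv/D_iv) = (143.6715/800)/(123/200) = 0.179589/0.615 = 0.2920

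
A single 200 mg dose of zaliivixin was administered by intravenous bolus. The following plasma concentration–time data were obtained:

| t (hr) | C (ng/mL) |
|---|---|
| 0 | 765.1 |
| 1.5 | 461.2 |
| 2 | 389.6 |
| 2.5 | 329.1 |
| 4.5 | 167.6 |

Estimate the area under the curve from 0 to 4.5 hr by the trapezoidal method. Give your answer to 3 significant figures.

Trapezoidal AUC_0→4.5:
  [0→1.5]: (765.1+461.2)/2 × 1.5 = 919.725
  [1.5→2]: (461.2+389.6)/2 × 0.5 = 212.7
  [2→2.5]: (389.6+329.1)/2 × 0.5 = 179.675
  [2.5→4.5]: (329.1+167.6)/2 × 2 = 496.7
  Sum = 1808.8 ng/mL·hr

AUC = 1810 ng/mL·hr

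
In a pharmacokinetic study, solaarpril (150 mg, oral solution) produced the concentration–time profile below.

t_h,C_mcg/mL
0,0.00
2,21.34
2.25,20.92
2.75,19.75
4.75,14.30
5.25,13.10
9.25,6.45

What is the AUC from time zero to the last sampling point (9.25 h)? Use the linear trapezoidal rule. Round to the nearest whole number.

Trapezoidal AUC_0→9.25:
  [0→2]: (0.00+21.34)/2 × 2 = 21.34
  [2→2.25]: (21.34+20.92)/2 × 0.25 = 5.2825
  [2.25→2.75]: (20.92+19.75)/2 × 0.5 = 10.1675
  [2.75→4.75]: (19.75+14.30)/2 × 2 = 34.05
  [4.75→5.25]: (14.30+13.10)/2 × 0.5 = 6.85
  [5.25→9.25]: (13.10+6.45)/2 × 4 = 39.1
  Sum = 116.79 mcg/mL·h

AUC = 117 mcg/mL·h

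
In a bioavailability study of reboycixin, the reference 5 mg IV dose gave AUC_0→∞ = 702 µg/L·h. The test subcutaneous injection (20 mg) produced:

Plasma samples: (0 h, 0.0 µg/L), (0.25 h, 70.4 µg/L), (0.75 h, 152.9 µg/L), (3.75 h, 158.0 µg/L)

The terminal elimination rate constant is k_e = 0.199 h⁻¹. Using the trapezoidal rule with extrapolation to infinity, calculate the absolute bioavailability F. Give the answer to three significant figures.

F = 0.472

Trapezoidal AUC_0→3.75 (subcutaneous injection):
  [0→0.25]: (0.0+70.4)/2 × 0.25 = 8.8
  [0.25→0.75]: (70.4+152.9)/2 × 0.5 = 55.825
  [0.75→3.75]: (152.9+158.0)/2 × 3 = 466.35
  Sum = 530.975 µg/L·h
Tail: C_last/k_e = 158.0/0.199 = 793.970
AUC_0→∞ (subcutaneous injection) = 530.975 + 793.970 = 1324.945 µg/L·h
F = (AUC_ev/D_ev)/(AUC_iv/D_iv) = (1324.945/20)/(702/5) = 66.24725/140.4 = 0.4718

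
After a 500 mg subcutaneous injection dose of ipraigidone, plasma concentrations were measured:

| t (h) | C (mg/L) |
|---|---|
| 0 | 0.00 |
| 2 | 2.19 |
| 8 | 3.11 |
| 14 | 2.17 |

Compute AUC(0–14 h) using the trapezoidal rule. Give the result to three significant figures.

AUC = 33.9 mg/L·h

Trapezoidal AUC_0→14:
  [0→2]: (0.00+2.19)/2 × 2 = 2.19
  [2→8]: (2.19+3.11)/2 × 6 = 15.9
  [8→14]: (3.11+2.17)/2 × 6 = 15.84
  Sum = 33.93 mg/L·h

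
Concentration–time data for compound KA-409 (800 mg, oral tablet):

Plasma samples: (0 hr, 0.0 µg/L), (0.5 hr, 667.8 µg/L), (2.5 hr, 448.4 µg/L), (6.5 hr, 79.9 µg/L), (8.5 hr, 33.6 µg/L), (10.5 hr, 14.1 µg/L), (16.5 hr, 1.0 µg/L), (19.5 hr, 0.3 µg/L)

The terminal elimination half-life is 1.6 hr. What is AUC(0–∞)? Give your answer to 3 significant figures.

Trapezoidal AUC_0→19.5:
  [0→0.5]: (0.0+667.8)/2 × 0.5 = 166.95
  [0.5→2.5]: (667.8+448.4)/2 × 2 = 1116.2
  [2.5→6.5]: (448.4+79.9)/2 × 4 = 1056.6
  [6.5→8.5]: (79.9+33.6)/2 × 2 = 113.5
  [8.5→10.5]: (33.6+14.1)/2 × 2 = 47.7
  [10.5→16.5]: (14.1+1.0)/2 × 6 = 45.3
  [16.5→19.5]: (1.0+0.3)/2 × 3 = 1.95
  Sum = 2548.2 µg/L·hr
k_e = ln2 / t½ = 0.693147 / 1.6 = 0.4332 hr^-1
Extrapolated tail: C_last / k_e = 0.3 / 0.4332 = 0.693
AUC_0→∞ = 2548.2 + 0.693 = 2548.893 µg/L·hr

AUC = 2550 µg/L·hr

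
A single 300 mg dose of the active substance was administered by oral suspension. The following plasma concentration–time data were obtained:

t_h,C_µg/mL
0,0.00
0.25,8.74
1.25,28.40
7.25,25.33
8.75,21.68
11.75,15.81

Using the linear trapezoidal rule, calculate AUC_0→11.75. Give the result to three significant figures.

AUC = 272 µg/mL·h

Trapezoidal AUC_0→11.75:
  [0→0.25]: (0.00+8.74)/2 × 0.25 = 1.0925
  [0.25→1.25]: (8.74+28.40)/2 × 1 = 18.57
  [1.25→7.25]: (28.40+25.33)/2 × 6 = 161.19
  [7.25→8.75]: (25.33+21.68)/2 × 1.5 = 35.2575
  [8.75→11.75]: (21.68+15.81)/2 × 3 = 56.235
  Sum = 272.345 µg/mL·h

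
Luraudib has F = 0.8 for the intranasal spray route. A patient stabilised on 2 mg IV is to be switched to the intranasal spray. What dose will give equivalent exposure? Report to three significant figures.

For equal systemic exposure: F × D_ev = D_iv
D_ev = D_iv / F = 2 / 0.8 = 2.5 mg

D_intranasal = 2.50 mg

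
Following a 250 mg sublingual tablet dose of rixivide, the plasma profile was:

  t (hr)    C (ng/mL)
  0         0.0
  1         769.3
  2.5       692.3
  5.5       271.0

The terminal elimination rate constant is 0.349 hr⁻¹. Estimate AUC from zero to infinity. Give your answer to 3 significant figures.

AUC = 3700 ng/mL·hr

Trapezoidal AUC_0→5.5:
  [0→1]: (0.0+769.3)/2 × 1 = 384.65
  [1→2.5]: (769.3+692.3)/2 × 1.5 = 1096.2
  [2.5→5.5]: (692.3+271.0)/2 × 3 = 1444.95
  Sum = 2925.8 ng/mL·hr
Extrapolated tail: C_last / k_e = 271.0 / 0.349 = 776.504
AUC_0→∞ = 2925.8 + 776.504 = 3702.304 ng/mL·hr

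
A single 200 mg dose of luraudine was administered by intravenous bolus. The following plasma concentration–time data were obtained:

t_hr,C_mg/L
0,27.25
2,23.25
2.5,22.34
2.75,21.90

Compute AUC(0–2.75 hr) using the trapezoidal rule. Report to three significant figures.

Trapezoidal AUC_0→2.75:
  [0→2]: (27.25+23.25)/2 × 2 = 50.5
  [2→2.5]: (23.25+22.34)/2 × 0.5 = 11.3975
  [2.5→2.75]: (22.34+21.90)/2 × 0.25 = 5.53
  Sum = 67.4275 mg/L·hr

AUC = 67.4 mg/L·hr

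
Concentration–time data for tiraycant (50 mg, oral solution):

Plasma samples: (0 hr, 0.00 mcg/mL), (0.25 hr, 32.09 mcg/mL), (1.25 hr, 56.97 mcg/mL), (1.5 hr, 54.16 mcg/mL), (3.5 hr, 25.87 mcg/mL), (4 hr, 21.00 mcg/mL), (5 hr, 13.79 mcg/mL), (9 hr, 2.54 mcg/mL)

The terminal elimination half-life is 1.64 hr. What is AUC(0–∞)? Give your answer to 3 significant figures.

AUC = 210 mcg/mL·hr

Trapezoidal AUC_0→9:
  [0→0.25]: (0.00+32.09)/2 × 0.25 = 4.01125
  [0.25→1.25]: (32.09+56.97)/2 × 1 = 44.53
  [1.25→1.5]: (56.97+54.16)/2 × 0.25 = 13.89125
  [1.5→3.5]: (54.16+25.87)/2 × 2 = 80.03
  [3.5→4]: (25.87+21.00)/2 × 0.5 = 11.7175
  [4→5]: (21.00+13.79)/2 × 1 = 17.395
  [5→9]: (13.79+2.54)/2 × 4 = 32.66
  Sum = 204.235 mcg/mL·hr
k_e = ln2 / t½ = 0.693147 / 1.64 = 0.4227 hr^-1
Extrapolated tail: C_last / k_e = 2.54 / 0.4227 = 6.009
AUC_0→∞ = 204.235 + 6.009 = 210.244 mcg/mL·hr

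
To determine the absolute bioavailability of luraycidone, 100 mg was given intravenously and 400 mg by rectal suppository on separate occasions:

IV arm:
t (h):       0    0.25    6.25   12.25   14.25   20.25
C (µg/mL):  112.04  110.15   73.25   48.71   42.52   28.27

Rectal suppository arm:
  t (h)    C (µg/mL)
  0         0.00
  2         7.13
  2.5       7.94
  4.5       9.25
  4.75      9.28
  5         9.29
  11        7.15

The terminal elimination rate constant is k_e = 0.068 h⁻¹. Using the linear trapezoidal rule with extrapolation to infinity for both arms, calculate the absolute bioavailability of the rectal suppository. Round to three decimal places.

F = 0.028

Trapezoidal AUC_0→20.25 (IV):
  [0→0.25]: (112.04+110.15)/2 × 0.25 = 27.77375
  [0.25→6.25]: (110.15+73.25)/2 × 6 = 550.2
  [6.25→12.25]: (73.25+48.71)/2 × 6 = 365.88
  [12.25→14.25]: (48.71+42.52)/2 × 2 = 91.23
  [14.25→20.25]: (42.52+28.27)/2 × 6 = 212.37
  Sum = 1247.45375 µg/mL·h
IV tail: 28.27/0.068 = 415.735; AUC_iv,0→∞ = 1247.45375 + 415.735 = 1663.18875 µg/mL·h
Trapezoidal AUC_0→11 (rectal suppository):
  [0→2]: (0.00+7.13)/2 × 2 = 7.13
  [2→2.5]: (7.13+7.94)/2 × 0.5 = 3.7675
  [2.5→4.5]: (7.94+9.25)/2 × 2 = 17.19
  [4.5→4.75]: (9.25+9.28)/2 × 0.25 = 2.31625
  [4.75→5]: (9.28+9.29)/2 × 0.25 = 2.32125
  [5→11]: (9.29+7.15)/2 × 6 = 49.32
  Sum = 82.045 µg/mL·h
rectal suppository tail: 7.15/0.068 = 105.147; AUC_ev,0→∞ = 82.045 + 105.147 = 187.192 µg/mL·h
F = (AUC_ev/D_ev)/(AUC_iv/D_iv) = (187.192/400)/(1663.18875/100) = 0.46798/16.6319 = 0.0281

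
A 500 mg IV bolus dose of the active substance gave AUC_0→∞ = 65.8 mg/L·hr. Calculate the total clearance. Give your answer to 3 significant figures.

CL = 7.60 L/hr

CL = Dose_iv / AUC_0→∞
   = 500 / 65.8 = 7.59878 L/hr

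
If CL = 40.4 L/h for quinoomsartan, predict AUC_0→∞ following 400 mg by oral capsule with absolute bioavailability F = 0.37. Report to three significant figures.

AUC_0→∞ = F × Dose / CL
        = 0.37 × 400 / 40.4 = 3.66337 mg/L·h

AUC = 3.66 mg/L·h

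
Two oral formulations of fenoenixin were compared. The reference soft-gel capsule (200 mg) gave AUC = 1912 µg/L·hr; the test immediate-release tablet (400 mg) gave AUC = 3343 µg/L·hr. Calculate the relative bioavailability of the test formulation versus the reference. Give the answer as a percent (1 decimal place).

F_rel = 87.4%

F_rel = (AUC_test/D_test) / (AUC_ref/D_ref)
      = (3343/400) / (1912/200)
      = 8.3575 / 9.56 = 0.8742 = 87.42%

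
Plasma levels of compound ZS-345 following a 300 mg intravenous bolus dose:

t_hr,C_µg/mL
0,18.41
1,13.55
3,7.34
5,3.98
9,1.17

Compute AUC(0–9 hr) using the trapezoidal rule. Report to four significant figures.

AUC = 58.49 µg/mL·hr

Trapezoidal AUC_0→9:
  [0→1]: (18.41+13.55)/2 × 1 = 15.98
  [1→3]: (13.55+7.34)/2 × 2 = 20.89
  [3→5]: (7.34+3.98)/2 × 2 = 11.32
  [5→9]: (3.98+1.17)/2 × 4 = 10.3
  Sum = 58.49 µg/mL·hr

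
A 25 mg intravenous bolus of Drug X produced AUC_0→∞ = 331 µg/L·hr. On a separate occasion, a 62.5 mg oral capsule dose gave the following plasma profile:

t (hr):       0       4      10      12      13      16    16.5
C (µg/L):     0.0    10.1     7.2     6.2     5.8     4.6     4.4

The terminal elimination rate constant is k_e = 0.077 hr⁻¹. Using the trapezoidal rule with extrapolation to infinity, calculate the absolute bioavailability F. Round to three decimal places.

Trapezoidal AUC_0→16.5 (oral capsule):
  [0→4]: (0.0+10.1)/2 × 4 = 20.2
  [4→10]: (10.1+7.2)/2 × 6 = 51.9
  [10→12]: (7.2+6.2)/2 × 2 = 13.4
  [12→13]: (6.2+5.8)/2 × 1 = 6.0
  [13→16]: (5.8+4.6)/2 × 3 = 15.6
  [16→16.5]: (4.6+4.4)/2 × 0.5 = 2.25
  Sum = 109.35 µg/L·hr
Tail: C_last/k_e = 4.4/0.077 = 57.143
AUC_0→∞ (oral capsule) = 109.35 + 57.143 = 166.493 µg/L·hr
F = (AUC_ev/D_ev)/(AUC_iv/D_iv) = (166.493/62.5)/(331/25) = 2.663888/13.24 = 0.2012

F = 0.201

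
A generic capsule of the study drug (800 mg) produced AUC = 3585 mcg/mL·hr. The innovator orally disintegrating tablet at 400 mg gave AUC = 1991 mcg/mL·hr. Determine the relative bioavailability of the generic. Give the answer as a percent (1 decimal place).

F_rel = 90.0%

F_rel = (AUC_test/D_test) / (AUC_ref/D_ref)
      = (3585/800) / (1991/400)
      = 4.48125 / 4.9775 = 0.9003 = 90.03%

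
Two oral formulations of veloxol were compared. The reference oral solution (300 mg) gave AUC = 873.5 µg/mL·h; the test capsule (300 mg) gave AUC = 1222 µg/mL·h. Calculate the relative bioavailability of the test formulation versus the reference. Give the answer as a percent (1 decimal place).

F_rel = 139.9%

F_rel = (AUC_test/D_test) / (AUC_ref/D_ref)
      = (1222/300) / (873.5/300)
      = 4.07333 / 2.91167 = 1.3990 = 139.90%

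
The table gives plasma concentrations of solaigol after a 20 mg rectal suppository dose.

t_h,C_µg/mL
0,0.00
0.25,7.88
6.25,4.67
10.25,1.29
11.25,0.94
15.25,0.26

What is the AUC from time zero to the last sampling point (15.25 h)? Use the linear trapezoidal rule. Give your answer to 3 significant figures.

Trapezoidal AUC_0→15.25:
  [0→0.25]: (0.00+7.88)/2 × 0.25 = 0.985
  [0.25→6.25]: (7.88+4.67)/2 × 6 = 37.65
  [6.25→10.25]: (4.67+1.29)/2 × 4 = 11.92
  [10.25→11.25]: (1.29+0.94)/2 × 1 = 1.115
  [11.25→15.25]: (0.94+0.26)/2 × 4 = 2.4
  Sum = 54.07 µg/mL·h

AUC = 54.1 µg/mL·h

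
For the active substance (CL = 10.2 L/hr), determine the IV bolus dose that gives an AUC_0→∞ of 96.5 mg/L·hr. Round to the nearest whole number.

Dose_iv = CL × AUC_0→∞
     = 10.2 × 96.5 = 984.3 mg

Dose = 984 mg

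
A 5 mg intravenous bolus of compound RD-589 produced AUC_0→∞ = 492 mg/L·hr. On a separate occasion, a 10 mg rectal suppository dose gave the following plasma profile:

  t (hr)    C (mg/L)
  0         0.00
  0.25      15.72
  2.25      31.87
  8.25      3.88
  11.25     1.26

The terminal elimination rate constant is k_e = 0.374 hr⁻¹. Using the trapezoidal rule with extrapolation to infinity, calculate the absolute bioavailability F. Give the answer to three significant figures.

F = 0.171

Trapezoidal AUC_0→11.25 (rectal suppository):
  [0→0.25]: (0.00+15.72)/2 × 0.25 = 1.965
  [0.25→2.25]: (15.72+31.87)/2 × 2 = 47.59
  [2.25→8.25]: (31.87+3.88)/2 × 6 = 107.25
  [8.25→11.25]: (3.88+1.26)/2 × 3 = 7.71
  Sum = 164.515 mg/L·hr
Tail: C_last/k_e = 1.26/0.374 = 3.369
AUC_0→∞ (rectal suppository) = 164.515 + 3.369 = 167.884 mg/L·hr
F = (AUC_ev/D_ev)/(AUC_iv/D_iv) = (167.884/10)/(492/5) = 16.7884/98.4 = 0.1706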